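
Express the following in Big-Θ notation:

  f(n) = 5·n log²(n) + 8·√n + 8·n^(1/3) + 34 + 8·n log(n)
Θ(n log² n)

Order the terms by growth rate: 34 ≺ 8·n^(1/3) ≺ 8·√n ≺ 8·n log(n) ≺ 5·n log²(n).
The fastest-growing term 5·n log²(n) dominates as n → ∞; dropping its constant factor gives Θ(n log² n).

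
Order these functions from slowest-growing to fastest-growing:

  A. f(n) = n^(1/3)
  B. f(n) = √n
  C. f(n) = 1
C < A < B

Comparing growth rates:
C = 1 is O(1)
A = n^(1/3) is O(n^(1/3))
B = √n is O(√n)

Therefore, the order from slowest to fastest is: C < A < B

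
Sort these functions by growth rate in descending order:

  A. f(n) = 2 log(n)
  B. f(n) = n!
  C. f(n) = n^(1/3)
B > C > A

Comparing growth rates:
B = n! is O(n!)
C = n^(1/3) is O(n^(1/3))
A = 2 log(n) is O(log n)

Therefore, the order from fastest to slowest is: B > C > A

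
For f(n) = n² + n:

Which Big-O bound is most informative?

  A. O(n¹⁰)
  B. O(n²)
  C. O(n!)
B

f(n) = n² + n is O(n²).
All listed options are valid Big-O bounds (upper bounds),
but O(n²) is the tightest (smallest valid bound).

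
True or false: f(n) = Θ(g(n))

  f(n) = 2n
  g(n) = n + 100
True

f(n) = 2n and g(n) = n + 100 are both O(n).
Since they have the same asymptotic growth rate, f(n) = Θ(g(n)) is true.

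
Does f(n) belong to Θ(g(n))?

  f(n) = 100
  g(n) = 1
True

f(n) = 100 and g(n) = 1 are both O(1).
Since they have the same asymptotic growth rate, f(n) = Θ(g(n)) is true.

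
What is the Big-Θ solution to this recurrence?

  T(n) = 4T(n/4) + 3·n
Θ(n log n)

Master Theorem: a = 4, b = 4, f(n) = 3·n.
Compute the critical exponent d = log₄(4) = 1.
Compare f(n) = Θ(n) against n^d:
  k = 1 = d, so f(n) = Θ(n^d) — Case 2.
  Work is balanced across levels: T(n) = Θ(n^d log n) = Θ(n log n).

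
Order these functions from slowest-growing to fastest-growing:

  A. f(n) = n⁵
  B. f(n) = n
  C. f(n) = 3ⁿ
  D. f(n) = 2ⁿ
B < A < D < C

Comparing growth rates:
B = n is O(n)
A = n⁵ is O(n⁵)
D = 2ⁿ is O(2ⁿ)
C = 3ⁿ is O(3ⁿ)

Therefore, the order from slowest to fastest is: B < A < D < C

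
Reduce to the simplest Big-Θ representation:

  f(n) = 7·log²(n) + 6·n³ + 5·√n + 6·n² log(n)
Θ(n³)

Order the terms by growth rate: 7·log²(n) ≺ 5·√n ≺ 6·n² log(n) ≺ 6·n³.
The fastest-growing term 6·n³ dominates as n → ∞; dropping its constant factor gives Θ(n³).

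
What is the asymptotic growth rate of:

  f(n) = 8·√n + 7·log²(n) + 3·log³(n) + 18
Θ(√n)

Order the terms by growth rate: 18 ≺ 7·log²(n) ≺ 3·log³(n) ≺ 8·√n.
The fastest-growing term 8·√n dominates as n → ∞; dropping its constant factor gives Θ(√n).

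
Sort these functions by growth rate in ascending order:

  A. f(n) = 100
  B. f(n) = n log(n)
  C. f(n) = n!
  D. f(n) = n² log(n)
A < B < D < C

Comparing growth rates:
A = 100 is O(1)
B = n log(n) is O(n log n)
D = n² log(n) is O(n² log n)
C = n! is O(n!)

Therefore, the order from slowest to fastest is: A < B < D < C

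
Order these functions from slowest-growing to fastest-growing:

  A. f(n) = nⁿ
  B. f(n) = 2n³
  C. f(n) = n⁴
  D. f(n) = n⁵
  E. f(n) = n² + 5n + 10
E < B < C < D < A

Comparing growth rates:
E = n² + 5n + 10 is O(n²)
B = 2n³ is O(n³)
C = n⁴ is O(n⁴)
D = n⁵ is O(n⁵)
A = nⁿ is O(nⁿ)

Therefore, the order from slowest to fastest is: E < B < C < D < A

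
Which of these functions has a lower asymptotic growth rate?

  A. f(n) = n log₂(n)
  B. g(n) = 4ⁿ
A

f(n) = n log₂(n) is O(n log n), while g(n) = 4ⁿ is O(4ⁿ).
Since O(n log n) grows slower than O(4ⁿ), f(n) is dominated.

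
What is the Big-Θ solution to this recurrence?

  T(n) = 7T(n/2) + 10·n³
Θ(n³)

Master Theorem: a = 7, b = 2, f(n) = 10·n³.
Compute the critical exponent d = log₂(7) = 2.807.
Compare f(n) = Θ(n³) against n^d:
  k = 3 > d = 2.807, so f(n) = Ω(n^(d+ε)) — Case 3.
  Regularity: a·(n/b)^3/n^3 = a/b^3 = 7/8 < 1 ✓.
  The top-level work dominates: T(n) = Θ(f(n)) = Θ(n³).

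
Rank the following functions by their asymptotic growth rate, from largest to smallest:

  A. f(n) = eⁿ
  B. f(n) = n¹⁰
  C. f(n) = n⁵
A > B > C

Comparing growth rates:
A = eⁿ is O(eⁿ)
B = n¹⁰ is O(n¹⁰)
C = n⁵ is O(n⁵)

Therefore, the order from fastest to slowest is: A > B > C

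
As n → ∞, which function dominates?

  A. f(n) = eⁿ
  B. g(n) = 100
A

f(n) = eⁿ is O(eⁿ), while g(n) = 100 is O(1).
Since O(eⁿ) grows faster than O(1), f(n) dominates.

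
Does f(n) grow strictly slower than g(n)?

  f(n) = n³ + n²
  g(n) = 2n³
False

f(n) = n³ + n² is O(n³), and g(n) = 2n³ is O(n³).
Since they have the same growth rate, f(n) = o(g(n)) is false.
(f = o(g) requires f to grow strictly slower, not equal.)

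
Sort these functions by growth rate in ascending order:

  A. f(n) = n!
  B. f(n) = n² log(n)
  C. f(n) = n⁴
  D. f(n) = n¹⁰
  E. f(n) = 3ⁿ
B < C < D < E < A

Comparing growth rates:
B = n² log(n) is O(n² log n)
C = n⁴ is O(n⁴)
D = n¹⁰ is O(n¹⁰)
E = 3ⁿ is O(3ⁿ)
A = n! is O(n!)

Therefore, the order from slowest to fastest is: B < C < D < E < A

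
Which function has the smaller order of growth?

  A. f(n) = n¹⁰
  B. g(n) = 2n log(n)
B

f(n) = n¹⁰ is O(n¹⁰), while g(n) = 2n log(n) is O(n log n).
Since O(n log n) grows slower than O(n¹⁰), g(n) is dominated.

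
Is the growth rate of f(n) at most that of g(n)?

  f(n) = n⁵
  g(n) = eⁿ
True

f(n) = n⁵ is O(n⁵), and g(n) = eⁿ is O(eⁿ).
Since O(n⁵) ⊆ O(eⁿ) (f grows no faster than g), f(n) = O(g(n)) is true.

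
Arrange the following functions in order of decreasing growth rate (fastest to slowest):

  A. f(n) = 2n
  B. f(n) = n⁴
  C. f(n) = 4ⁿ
C > B > A

Comparing growth rates:
C = 4ⁿ is O(4ⁿ)
B = n⁴ is O(n⁴)
A = 2n is O(n)

Therefore, the order from fastest to slowest is: C > B > A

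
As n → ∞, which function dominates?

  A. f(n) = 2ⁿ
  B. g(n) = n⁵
A

f(n) = 2ⁿ is O(2ⁿ), while g(n) = n⁵ is O(n⁵).
Since O(2ⁿ) grows faster than O(n⁵), f(n) dominates.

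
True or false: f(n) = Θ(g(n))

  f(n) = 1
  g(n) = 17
True

f(n) = 1 and g(n) = 17 are both O(1).
Since they have the same asymptotic growth rate, f(n) = Θ(g(n)) is true.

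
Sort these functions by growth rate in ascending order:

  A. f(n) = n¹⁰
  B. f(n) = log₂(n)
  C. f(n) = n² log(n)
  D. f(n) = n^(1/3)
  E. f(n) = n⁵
B < D < C < E < A

Comparing growth rates:
B = log₂(n) is O(log n)
D = n^(1/3) is O(n^(1/3))
C = n² log(n) is O(n² log n)
E = n⁵ is O(n⁵)
A = n¹⁰ is O(n¹⁰)

Therefore, the order from slowest to fastest is: B < D < C < E < A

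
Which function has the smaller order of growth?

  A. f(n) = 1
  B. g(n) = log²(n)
A

f(n) = 1 is O(1), while g(n) = log²(n) is O(log² n).
Since O(1) grows slower than O(log² n), f(n) is dominated.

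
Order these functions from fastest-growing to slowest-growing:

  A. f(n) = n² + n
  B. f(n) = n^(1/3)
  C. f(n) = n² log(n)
C > A > B

Comparing growth rates:
C = n² log(n) is O(n² log n)
A = n² + n is O(n²)
B = n^(1/3) is O(n^(1/3))

Therefore, the order from fastest to slowest is: C > A > B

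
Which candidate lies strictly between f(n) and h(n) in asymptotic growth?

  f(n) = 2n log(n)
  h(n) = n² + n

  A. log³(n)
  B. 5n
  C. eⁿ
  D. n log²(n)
D

We need g(n) with 2n log(n) = o(g(n)) and g(n) = o(n² + n), i.e. O(n log n) ≺ g ≺ O(n²).
Check each option:
  A. log³(n) — O(log³ n) does not grow strictly faster than f(n)
  B. 5n — O(n) does not grow strictly faster than f(n)
  C. eⁿ — O(eⁿ) does not grow strictly slower than h(n)
  D. n log²(n) — O(n log² n) is strictly between O(n log n) and O(n²) ✓

Only option D (n log²(n)) lies strictly between.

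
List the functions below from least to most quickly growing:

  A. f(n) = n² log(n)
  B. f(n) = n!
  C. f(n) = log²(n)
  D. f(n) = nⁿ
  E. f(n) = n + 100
C < E < A < B < D

Comparing growth rates:
C = log²(n) is O(log² n)
E = n + 100 is O(n)
A = n² log(n) is O(n² log n)
B = n! is O(n!)
D = nⁿ is O(nⁿ)

Therefore, the order from slowest to fastest is: C < E < A < B < D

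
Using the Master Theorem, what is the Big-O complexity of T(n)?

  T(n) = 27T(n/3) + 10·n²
Θ(n³)

Master Theorem: a = 27, b = 3, f(n) = 10·n².
Compute the critical exponent d = log₃(27) = 3.
Compare f(n) = Θ(n²) against n^d:
  k = 2 < d = 3, so f(n) = O(n^(d-ε)) — Case 1.
  The recursion cost dominates: T(n) = Θ(n^d) = Θ(n³).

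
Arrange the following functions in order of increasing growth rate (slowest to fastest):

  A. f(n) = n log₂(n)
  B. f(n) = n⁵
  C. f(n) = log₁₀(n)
C < A < B

Comparing growth rates:
C = log₁₀(n) is O(log n)
A = n log₂(n) is O(n log n)
B = n⁵ is O(n⁵)

Therefore, the order from slowest to fastest is: C < A < B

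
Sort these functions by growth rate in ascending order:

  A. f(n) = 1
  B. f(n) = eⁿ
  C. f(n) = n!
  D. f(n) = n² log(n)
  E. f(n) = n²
A < E < D < B < C

Comparing growth rates:
A = 1 is O(1)
E = n² is O(n²)
D = n² log(n) is O(n² log n)
B = eⁿ is O(eⁿ)
C = n! is O(n!)

Therefore, the order from slowest to fastest is: A < E < D < B < C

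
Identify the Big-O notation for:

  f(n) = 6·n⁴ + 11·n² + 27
O(n⁴)

The dominant term in 6·n⁴ + 11·n² + 27 is 6·n⁴, which is Θ(n⁴).
Lower-order terms (11·n², 27) are asymptotically negligible.
Constants are absorbed, so the tightest bound is O(n⁴).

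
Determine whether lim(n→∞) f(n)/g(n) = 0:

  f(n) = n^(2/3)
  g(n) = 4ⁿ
True

f(n) = n^(2/3) is O(n^(2/3)), and g(n) = 4ⁿ is O(4ⁿ).
Since O(n^(2/3)) grows strictly slower than O(4ⁿ), f(n) = o(g(n)) is true.
This means lim(n→∞) f(n)/g(n) = 0.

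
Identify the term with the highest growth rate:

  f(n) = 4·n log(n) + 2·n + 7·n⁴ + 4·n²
7·n⁴

Looking at each term:
  - 4·n log(n) is O(n log n)
  - 2·n is O(n)
  - 7·n⁴ is O(n⁴)
  - 4·n² is O(n²)

The term 7·n⁴ (O(n⁴)) grows fastest and dominates all others.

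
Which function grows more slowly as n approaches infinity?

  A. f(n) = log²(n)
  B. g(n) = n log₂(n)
A

f(n) = log²(n) is O(log² n), while g(n) = n log₂(n) is O(n log n).
Since O(log² n) grows slower than O(n log n), f(n) is dominated.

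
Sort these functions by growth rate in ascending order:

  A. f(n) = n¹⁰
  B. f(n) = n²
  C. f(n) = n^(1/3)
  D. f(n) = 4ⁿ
C < B < A < D

Comparing growth rates:
C = n^(1/3) is O(n^(1/3))
B = n² is O(n²)
A = n¹⁰ is O(n¹⁰)
D = 4ⁿ is O(4ⁿ)

Therefore, the order from slowest to fastest is: C < B < A < D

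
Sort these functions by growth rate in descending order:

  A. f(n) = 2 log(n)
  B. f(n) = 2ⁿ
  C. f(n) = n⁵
B > C > A

Comparing growth rates:
B = 2ⁿ is O(2ⁿ)
C = n⁵ is O(n⁵)
A = 2 log(n) is O(log n)

Therefore, the order from fastest to slowest is: B > C > A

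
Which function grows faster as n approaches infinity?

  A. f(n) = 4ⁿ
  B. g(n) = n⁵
A

f(n) = 4ⁿ is O(4ⁿ), while g(n) = n⁵ is O(n⁵).
Since O(4ⁿ) grows faster than O(n⁵), f(n) dominates.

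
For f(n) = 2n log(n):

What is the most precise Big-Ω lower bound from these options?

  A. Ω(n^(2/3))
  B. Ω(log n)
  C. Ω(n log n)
C

f(n) = 2n log(n) is Ω(n log n).
All listed options are valid Big-Ω bounds (lower bounds),
but Ω(n log n) is the tightest (largest valid bound).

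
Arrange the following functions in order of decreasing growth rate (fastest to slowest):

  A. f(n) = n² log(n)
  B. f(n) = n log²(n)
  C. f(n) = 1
A > B > C

Comparing growth rates:
A = n² log(n) is O(n² log n)
B = n log²(n) is O(n log² n)
C = 1 is O(1)

Therefore, the order from fastest to slowest is: A > B > C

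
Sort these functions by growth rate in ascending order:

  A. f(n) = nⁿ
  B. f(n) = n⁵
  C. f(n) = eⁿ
B < C < A

Comparing growth rates:
B = n⁵ is O(n⁵)
C = eⁿ is O(eⁿ)
A = nⁿ is O(nⁿ)

Therefore, the order from slowest to fastest is: B < C < A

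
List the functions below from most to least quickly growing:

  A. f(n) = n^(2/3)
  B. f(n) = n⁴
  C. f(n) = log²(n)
B > A > C

Comparing growth rates:
B = n⁴ is O(n⁴)
A = n^(2/3) is O(n^(2/3))
C = log²(n) is O(log² n)

Therefore, the order from fastest to slowest is: B > A > C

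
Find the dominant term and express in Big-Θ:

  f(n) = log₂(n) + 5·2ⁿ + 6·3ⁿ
Θ(3ⁿ)

Order the terms by growth rate: log₂(n) ≺ 5·2ⁿ ≺ 6·3ⁿ.
The fastest-growing term 6·3ⁿ dominates as n → ∞; dropping its constant factor gives Θ(3ⁿ).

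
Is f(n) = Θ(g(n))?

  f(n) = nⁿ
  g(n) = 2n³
False

f(n) = nⁿ is O(nⁿ), and g(n) = 2n³ is O(n³).
Since they have different growth rates, f(n) = Θ(g(n)) is false.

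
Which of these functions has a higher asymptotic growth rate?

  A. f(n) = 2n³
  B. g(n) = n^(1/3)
A

f(n) = 2n³ is O(n³), while g(n) = n^(1/3) is O(n^(1/3)).
Since O(n³) grows faster than O(n^(1/3)), f(n) dominates.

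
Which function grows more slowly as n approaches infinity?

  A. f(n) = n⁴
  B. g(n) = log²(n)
B

f(n) = n⁴ is O(n⁴), while g(n) = log²(n) is O(log² n).
Since O(log² n) grows slower than O(n⁴), g(n) is dominated.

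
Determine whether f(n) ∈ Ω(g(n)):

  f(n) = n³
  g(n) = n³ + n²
True

f(n) = n³ and g(n) = n³ + n² are both O(n³).
Big-Ω permits equal growth rates (f ≥ c·g for some c > 0), so f(n) = Ω(g(n)) is true.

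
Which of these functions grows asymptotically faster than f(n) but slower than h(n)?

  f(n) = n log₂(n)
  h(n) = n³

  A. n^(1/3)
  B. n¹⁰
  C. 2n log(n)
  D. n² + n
D

We need g(n) with n log₂(n) = o(g(n)) and g(n) = o(n³), i.e. O(n log n) ≺ g ≺ O(n³).
Check each option:
  A. n^(1/3) — O(n^(1/3)) does not grow strictly faster than f(n)
  B. n¹⁰ — O(n¹⁰) does not grow strictly slower than h(n)
  C. 2n log(n) — O(n log n) does not grow strictly faster than f(n)
  D. n² + n — O(n²) is strictly between O(n log n) and O(n³) ✓

Only option D (n² + n) lies strictly between.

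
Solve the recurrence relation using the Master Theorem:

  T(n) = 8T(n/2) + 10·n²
Θ(n³)

Master Theorem: a = 8, b = 2, f(n) = 10·n².
Compute the critical exponent d = log₂(8) = 3.
Compare f(n) = Θ(n²) against n^d:
  k = 2 < d = 3, so f(n) = O(n^(d-ε)) — Case 1.
  The recursion cost dominates: T(n) = Θ(n^d) = Θ(n³).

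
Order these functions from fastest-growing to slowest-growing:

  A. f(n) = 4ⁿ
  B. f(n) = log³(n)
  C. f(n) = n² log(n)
A > C > B

Comparing growth rates:
A = 4ⁿ is O(4ⁿ)
C = n² log(n) is O(n² log n)
B = log³(n) is O(log³ n)

Therefore, the order from fastest to slowest is: A > C > B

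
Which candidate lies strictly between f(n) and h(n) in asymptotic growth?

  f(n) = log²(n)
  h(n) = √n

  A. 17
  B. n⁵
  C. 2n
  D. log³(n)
D

We need g(n) with log²(n) = o(g(n)) and g(n) = o(√n), i.e. O(log² n) ≺ g ≺ O(√n).
Check each option:
  A. 17 — O(1) does not grow strictly faster than f(n)
  B. n⁵ — O(n⁵) does not grow strictly slower than h(n)
  C. 2n — O(n) does not grow strictly slower than h(n)
  D. log³(n) — O(log³ n) is strictly between O(log² n) and O(√n) ✓

Only option D (log³(n)) lies strictly between.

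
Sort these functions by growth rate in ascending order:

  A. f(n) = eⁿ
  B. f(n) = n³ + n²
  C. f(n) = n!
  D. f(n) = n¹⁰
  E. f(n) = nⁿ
B < D < A < C < E

Comparing growth rates:
B = n³ + n² is O(n³)
D = n¹⁰ is O(n¹⁰)
A = eⁿ is O(eⁿ)
C = n! is O(n!)
E = nⁿ is O(nⁿ)

Therefore, the order from slowest to fastest is: B < D < A < C < E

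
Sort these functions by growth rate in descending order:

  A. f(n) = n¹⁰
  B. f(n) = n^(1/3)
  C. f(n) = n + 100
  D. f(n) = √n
A > C > D > B

Comparing growth rates:
A = n¹⁰ is O(n¹⁰)
C = n + 100 is O(n)
D = √n is O(√n)
B = n^(1/3) is O(n^(1/3))

Therefore, the order from fastest to slowest is: A > C > D > B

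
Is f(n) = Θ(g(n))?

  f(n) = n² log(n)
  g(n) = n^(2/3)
False

f(n) = n² log(n) is O(n² log n), and g(n) = n^(2/3) is O(n^(2/3)).
Since they have different growth rates, f(n) = Θ(g(n)) is false.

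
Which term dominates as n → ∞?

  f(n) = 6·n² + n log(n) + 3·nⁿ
3·nⁿ

Looking at each term:
  - 6·n² is O(n²)
  - n log(n) is O(n log n)
  - 3·nⁿ is O(nⁿ)

The term 3·nⁿ (O(nⁿ)) grows fastest and dominates all others.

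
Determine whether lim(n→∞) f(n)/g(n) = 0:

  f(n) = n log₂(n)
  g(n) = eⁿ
True

f(n) = n log₂(n) is O(n log n), and g(n) = eⁿ is O(eⁿ).
Since O(n log n) grows strictly slower than O(eⁿ), f(n) = o(g(n)) is true.
This means lim(n→∞) f(n)/g(n) = 0.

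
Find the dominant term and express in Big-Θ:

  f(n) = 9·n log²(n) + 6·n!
Θ(n!)

Order the terms by growth rate: 9·n log²(n) ≺ 6·n!.
The fastest-growing term 6·n! dominates as n → ∞; dropping its constant factor gives Θ(n!).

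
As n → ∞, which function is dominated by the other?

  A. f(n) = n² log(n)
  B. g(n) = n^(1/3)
B

f(n) = n² log(n) is O(n² log n), while g(n) = n^(1/3) is O(n^(1/3)).
Since O(n^(1/3)) grows slower than O(n² log n), g(n) is dominated.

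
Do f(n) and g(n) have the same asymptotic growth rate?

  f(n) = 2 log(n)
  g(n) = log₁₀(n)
True

f(n) = 2 log(n) and g(n) = log₁₀(n) are both O(log n).
Since they have the same asymptotic growth rate, f(n) = Θ(g(n)) is true.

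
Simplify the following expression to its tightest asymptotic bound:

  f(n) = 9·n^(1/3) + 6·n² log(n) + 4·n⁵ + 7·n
Θ(n⁵)

Order the terms by growth rate: 9·n^(1/3) ≺ 7·n ≺ 6·n² log(n) ≺ 4·n⁵.
The fastest-growing term 4·n⁵ dominates as n → ∞; dropping its constant factor gives Θ(n⁵).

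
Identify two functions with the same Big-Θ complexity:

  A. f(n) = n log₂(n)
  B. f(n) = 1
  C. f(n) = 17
B and C

Examining each function:
  A. n log₂(n) is O(n log n)
  B. 1 is O(1)
  C. 17 is O(1)

Functions B and C both have the same complexity class.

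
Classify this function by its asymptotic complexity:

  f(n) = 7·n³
O(n³)

The dominant term in 7·n³ is 7·n³, which is Θ(n³).
Constants are absorbed, so the tightest bound is O(n³).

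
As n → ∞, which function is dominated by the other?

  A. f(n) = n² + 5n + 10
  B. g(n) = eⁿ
A

f(n) = n² + 5n + 10 is O(n²), while g(n) = eⁿ is O(eⁿ).
Since O(n²) grows slower than O(eⁿ), f(n) is dominated.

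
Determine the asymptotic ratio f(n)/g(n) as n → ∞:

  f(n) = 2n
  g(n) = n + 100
2

Since 2n and n + 100 have the same growth rate (O(n)),
the ratio converges to a constant: 2.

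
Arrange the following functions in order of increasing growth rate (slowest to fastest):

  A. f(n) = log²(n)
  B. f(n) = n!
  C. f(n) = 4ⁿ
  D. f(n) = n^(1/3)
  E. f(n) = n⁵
A < D < E < C < B

Comparing growth rates:
A = log²(n) is O(log² n)
D = n^(1/3) is O(n^(1/3))
E = n⁵ is O(n⁵)
C = 4ⁿ is O(4ⁿ)
B = n! is O(n!)

Therefore, the order from slowest to fastest is: A < D < E < C < B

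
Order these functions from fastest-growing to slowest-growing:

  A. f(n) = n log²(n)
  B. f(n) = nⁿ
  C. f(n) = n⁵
B > C > A

Comparing growth rates:
B = nⁿ is O(nⁿ)
C = n⁵ is O(n⁵)
A = n log²(n) is O(n log² n)

Therefore, the order from fastest to slowest is: B > C > A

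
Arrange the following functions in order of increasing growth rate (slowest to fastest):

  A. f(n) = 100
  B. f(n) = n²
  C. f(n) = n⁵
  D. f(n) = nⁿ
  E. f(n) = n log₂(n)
A < E < B < C < D

Comparing growth rates:
A = 100 is O(1)
E = n log₂(n) is O(n log n)
B = n² is O(n²)
C = n⁵ is O(n⁵)
D = nⁿ is O(nⁿ)

Therefore, the order from slowest to fastest is: A < E < B < C < D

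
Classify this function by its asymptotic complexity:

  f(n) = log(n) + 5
O(log n)

The dominant term in log(n) + 5 is log(n), which is Θ(log n).
Lower-order terms (5) are asymptotically negligible.
Constants are absorbed, so the tightest bound is O(log n).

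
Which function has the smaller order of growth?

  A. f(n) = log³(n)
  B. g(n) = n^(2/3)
A

f(n) = log³(n) is O(log³ n), while g(n) = n^(2/3) is O(n^(2/3)).
Since O(log³ n) grows slower than O(n^(2/3)), f(n) is dominated.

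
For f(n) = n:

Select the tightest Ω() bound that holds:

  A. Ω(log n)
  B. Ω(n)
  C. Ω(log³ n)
B

f(n) = n is Ω(n).
All listed options are valid Big-Ω bounds (lower bounds),
but Ω(n) is the tightest (largest valid bound).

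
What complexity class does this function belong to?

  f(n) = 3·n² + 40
O(n²)

The dominant term in 3·n² + 40 is 3·n², which is Θ(n²).
Lower-order terms (40) are asymptotically negligible.
Constants are absorbed, so the tightest bound is O(n²).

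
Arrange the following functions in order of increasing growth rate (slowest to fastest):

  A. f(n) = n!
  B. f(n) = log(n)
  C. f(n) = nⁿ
B < A < C

Comparing growth rates:
B = log(n) is O(log n)
A = n! is O(n!)
C = nⁿ is O(nⁿ)

Therefore, the order from slowest to fastest is: B < A < C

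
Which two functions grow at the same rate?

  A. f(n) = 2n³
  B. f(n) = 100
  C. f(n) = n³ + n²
A and C

Examining each function:
  A. 2n³ is O(n³)
  B. 100 is O(1)
  C. n³ + n² is O(n³)

Functions A and C both have the same complexity class.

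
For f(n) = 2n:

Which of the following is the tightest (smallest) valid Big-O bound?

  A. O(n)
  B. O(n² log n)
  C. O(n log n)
A

f(n) = 2n is O(n).
All listed options are valid Big-O bounds (upper bounds),
but O(n) is the tightest (smallest valid bound).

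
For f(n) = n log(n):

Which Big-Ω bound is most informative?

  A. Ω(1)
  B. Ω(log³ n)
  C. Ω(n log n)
C

f(n) = n log(n) is Ω(n log n).
All listed options are valid Big-Ω bounds (lower bounds),
but Ω(n log n) is the tightest (largest valid bound).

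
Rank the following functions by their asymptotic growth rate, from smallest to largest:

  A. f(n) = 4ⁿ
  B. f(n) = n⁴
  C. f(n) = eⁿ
B < C < A

Comparing growth rates:
B = n⁴ is O(n⁴)
C = eⁿ is O(eⁿ)
A = 4ⁿ is O(4ⁿ)

Therefore, the order from slowest to fastest is: B < C < A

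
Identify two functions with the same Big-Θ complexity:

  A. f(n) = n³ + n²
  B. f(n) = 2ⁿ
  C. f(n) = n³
A and C

Examining each function:
  A. n³ + n² is O(n³)
  B. 2ⁿ is O(2ⁿ)
  C. n³ is O(n³)

Functions A and C both have the same complexity class.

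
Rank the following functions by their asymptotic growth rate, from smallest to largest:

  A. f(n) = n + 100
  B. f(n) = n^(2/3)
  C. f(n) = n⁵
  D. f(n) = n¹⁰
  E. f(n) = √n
E < B < A < C < D

Comparing growth rates:
E = √n is O(√n)
B = n^(2/3) is O(n^(2/3))
A = n + 100 is O(n)
C = n⁵ is O(n⁵)
D = n¹⁰ is O(n¹⁰)

Therefore, the order from slowest to fastest is: E < B < A < C < D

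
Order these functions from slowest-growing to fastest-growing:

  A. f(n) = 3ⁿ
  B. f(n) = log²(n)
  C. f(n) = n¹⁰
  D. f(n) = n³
B < D < C < A

Comparing growth rates:
B = log²(n) is O(log² n)
D = n³ is O(n³)
C = n¹⁰ is O(n¹⁰)
A = 3ⁿ is O(3ⁿ)

Therefore, the order from slowest to fastest is: B < D < C < A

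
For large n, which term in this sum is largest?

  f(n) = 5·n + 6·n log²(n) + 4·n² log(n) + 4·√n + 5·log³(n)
4·n² log(n)

Looking at each term:
  - 5·n is O(n)
  - 6·n log²(n) is O(n log² n)
  - 4·n² log(n) is O(n² log n)
  - 4·√n is O(√n)
  - 5·log³(n) is O(log³ n)

The term 4·n² log(n) (O(n² log n)) grows fastest and dominates all others.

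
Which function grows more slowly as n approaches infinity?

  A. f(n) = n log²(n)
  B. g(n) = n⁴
A

f(n) = n log²(n) is O(n log² n), while g(n) = n⁴ is O(n⁴).
Since O(n log² n) grows slower than O(n⁴), f(n) is dominated.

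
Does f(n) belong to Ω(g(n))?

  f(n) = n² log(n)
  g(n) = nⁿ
False

f(n) = n² log(n) is O(n² log n), and g(n) = nⁿ is O(nⁿ).
Since O(n² log n) grows slower than O(nⁿ), f(n) = Ω(g(n)) is false.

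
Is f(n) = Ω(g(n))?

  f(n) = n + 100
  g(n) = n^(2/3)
True

f(n) = n + 100 is O(n), and g(n) = n^(2/3) is O(n^(2/3)).
Since O(n) grows at least as fast as O(n^(2/3)), f(n) = Ω(g(n)) is true.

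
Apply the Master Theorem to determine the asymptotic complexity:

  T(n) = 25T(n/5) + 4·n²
Θ(n² log n)

Master Theorem: a = 25, b = 5, f(n) = 4·n².
Compute the critical exponent d = log₅(25) = 2.
Compare f(n) = Θ(n²) against n^d:
  k = 2 = d, so f(n) = Θ(n^d) — Case 2.
  Work is balanced across levels: T(n) = Θ(n^d log n) = Θ(n² log n).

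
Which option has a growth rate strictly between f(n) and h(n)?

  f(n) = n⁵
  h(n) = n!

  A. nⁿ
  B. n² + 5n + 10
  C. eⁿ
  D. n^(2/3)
C

We need g(n) with n⁵ = o(g(n)) and g(n) = o(n!), i.e. O(n⁵) ≺ g ≺ O(n!).
Check each option:
  A. nⁿ — O(nⁿ) does not grow strictly slower than h(n)
  B. n² + 5n + 10 — O(n²) does not grow strictly faster than f(n)
  C. eⁿ — O(eⁿ) is strictly between O(n⁵) and O(n!) ✓
  D. n^(2/3) — O(n^(2/3)) does not grow strictly faster than f(n)

Only option C (eⁿ) lies strictly between.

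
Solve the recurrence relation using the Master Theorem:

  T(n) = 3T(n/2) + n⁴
Θ(n⁴)

Master Theorem: a = 3, b = 2, f(n) = n⁴.
Compute the critical exponent d = log₂(3) = 1.585.
Compare f(n) = Θ(n⁴) against n^d:
  k = 4 > d = 1.585, so f(n) = Ω(n^(d+ε)) — Case 3.
  Regularity: a·(n/b)^4/n^4 = a/b^4 = 3/16 < 1 ✓.
  The top-level work dominates: T(n) = Θ(f(n)) = Θ(n⁴).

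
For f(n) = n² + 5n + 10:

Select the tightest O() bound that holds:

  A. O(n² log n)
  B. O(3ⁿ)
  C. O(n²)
C

f(n) = n² + 5n + 10 is O(n²).
All listed options are valid Big-O bounds (upper bounds),
but O(n²) is the tightest (smallest valid bound).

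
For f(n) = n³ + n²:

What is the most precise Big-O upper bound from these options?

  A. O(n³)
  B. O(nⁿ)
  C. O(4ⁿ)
A

f(n) = n³ + n² is O(n³).
All listed options are valid Big-O bounds (upper bounds),
but O(n³) is the tightest (smallest valid bound).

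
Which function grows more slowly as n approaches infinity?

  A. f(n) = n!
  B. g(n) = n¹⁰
B

f(n) = n! is O(n!), while g(n) = n¹⁰ is O(n¹⁰).
Since O(n¹⁰) grows slower than O(n!), g(n) is dominated.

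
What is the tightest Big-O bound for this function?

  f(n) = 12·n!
O(n!)

The dominant term in 12·n! is 12·n!, which is Θ(n!).
Constants are absorbed, so the tightest bound is O(n!).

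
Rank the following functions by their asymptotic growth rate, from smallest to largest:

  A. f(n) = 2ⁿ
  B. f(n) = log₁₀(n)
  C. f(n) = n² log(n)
B < C < A

Comparing growth rates:
B = log₁₀(n) is O(log n)
C = n² log(n) is O(n² log n)
A = 2ⁿ is O(2ⁿ)

Therefore, the order from slowest to fastest is: B < C < A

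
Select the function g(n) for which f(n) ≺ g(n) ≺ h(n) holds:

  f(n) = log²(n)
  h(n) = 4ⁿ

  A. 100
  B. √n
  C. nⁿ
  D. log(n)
B

We need g(n) with log²(n) = o(g(n)) and g(n) = o(4ⁿ), i.e. O(log² n) ≺ g ≺ O(4ⁿ).
Check each option:
  A. 100 — O(1) does not grow strictly faster than f(n)
  B. √n — O(√n) is strictly between O(log² n) and O(4ⁿ) ✓
  C. nⁿ — O(nⁿ) does not grow strictly slower than h(n)
  D. log(n) — O(log n) does not grow strictly faster than f(n)

Only option B (√n) lies strictly between.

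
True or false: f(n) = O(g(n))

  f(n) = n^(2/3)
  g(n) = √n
False

f(n) = n^(2/3) is O(n^(2/3)), and g(n) = √n is O(√n).
Since O(n^(2/3)) grows faster than O(√n), f(n) = O(g(n)) is false.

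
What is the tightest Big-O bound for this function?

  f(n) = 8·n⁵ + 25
O(n⁵)

The dominant term in 8·n⁵ + 25 is 8·n⁵, which is Θ(n⁵).
Lower-order terms (25) are asymptotically negligible.
Constants are absorbed, so the tightest bound is O(n⁵).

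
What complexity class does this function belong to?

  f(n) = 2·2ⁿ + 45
O(2ⁿ)

The dominant term in 2·2ⁿ + 45 is 2·2ⁿ, which is Θ(2ⁿ).
Lower-order terms (45) are asymptotically negligible.
Constants are absorbed, so the tightest bound is O(2ⁿ).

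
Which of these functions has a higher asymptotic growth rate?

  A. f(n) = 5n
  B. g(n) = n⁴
B

f(n) = 5n is O(n), while g(n) = n⁴ is O(n⁴).
Since O(n⁴) grows faster than O(n), g(n) dominates.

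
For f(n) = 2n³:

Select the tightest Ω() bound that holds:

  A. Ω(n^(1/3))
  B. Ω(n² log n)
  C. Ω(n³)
C

f(n) = 2n³ is Ω(n³).
All listed options are valid Big-Ω bounds (lower bounds),
but Ω(n³) is the tightest (largest valid bound).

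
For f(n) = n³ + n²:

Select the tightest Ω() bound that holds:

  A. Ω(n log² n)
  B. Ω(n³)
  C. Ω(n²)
B

f(n) = n³ + n² is Ω(n³).
All listed options are valid Big-Ω bounds (lower bounds),
but Ω(n³) is the tightest (largest valid bound).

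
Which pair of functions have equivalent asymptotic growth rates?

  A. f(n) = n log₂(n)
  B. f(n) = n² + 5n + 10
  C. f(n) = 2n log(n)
A and C

Examining each function:
  A. n log₂(n) is O(n log n)
  B. n² + 5n + 10 is O(n²)
  C. 2n log(n) is O(n log n)

Functions A and C both have the same complexity class.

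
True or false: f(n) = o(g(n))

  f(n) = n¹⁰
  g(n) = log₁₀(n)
False

f(n) = n¹⁰ is O(n¹⁰), and g(n) = log₁₀(n) is O(log n).
Since O(n¹⁰) grows faster than or equal to O(log n), f(n) = o(g(n)) is false.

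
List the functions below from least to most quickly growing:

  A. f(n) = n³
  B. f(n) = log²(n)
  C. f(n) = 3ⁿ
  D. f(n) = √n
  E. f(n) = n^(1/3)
B < E < D < A < C

Comparing growth rates:
B = log²(n) is O(log² n)
E = n^(1/3) is O(n^(1/3))
D = √n is O(√n)
A = n³ is O(n³)
C = 3ⁿ is O(3ⁿ)

Therefore, the order from slowest to fastest is: B < E < D < A < C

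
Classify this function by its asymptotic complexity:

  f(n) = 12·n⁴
O(n⁴)

The dominant term in 12·n⁴ is 12·n⁴, which is Θ(n⁴).
Constants are absorbed, so the tightest bound is O(n⁴).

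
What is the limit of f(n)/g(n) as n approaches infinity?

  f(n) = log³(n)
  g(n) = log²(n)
∞

Since log³(n) (O(log³ n)) grows faster than log²(n) (O(log² n)),
the ratio f(n)/g(n) → ∞ as n → ∞.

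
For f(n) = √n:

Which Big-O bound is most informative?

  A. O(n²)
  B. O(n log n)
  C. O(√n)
C

f(n) = √n is O(√n).
All listed options are valid Big-O bounds (upper bounds),
but O(√n) is the tightest (smallest valid bound).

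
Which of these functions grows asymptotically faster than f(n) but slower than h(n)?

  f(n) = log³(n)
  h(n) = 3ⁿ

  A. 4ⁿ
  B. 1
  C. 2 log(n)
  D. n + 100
D

We need g(n) with log³(n) = o(g(n)) and g(n) = o(3ⁿ), i.e. O(log³ n) ≺ g ≺ O(3ⁿ).
Check each option:
  A. 4ⁿ — O(4ⁿ) does not grow strictly slower than h(n)
  B. 1 — O(1) does not grow strictly faster than f(n)
  C. 2 log(n) — O(log n) does not grow strictly faster than f(n)
  D. n + 100 — O(n) is strictly between O(log³ n) and O(3ⁿ) ✓

Only option D (n + 100) lies strictly between.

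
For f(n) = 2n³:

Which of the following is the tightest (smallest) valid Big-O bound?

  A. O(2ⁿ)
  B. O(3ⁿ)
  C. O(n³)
C

f(n) = 2n³ is O(n³).
All listed options are valid Big-O bounds (upper bounds),
but O(n³) is the tightest (smallest valid bound).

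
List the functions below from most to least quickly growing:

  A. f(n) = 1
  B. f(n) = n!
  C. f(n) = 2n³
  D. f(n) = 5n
B > C > D > A

Comparing growth rates:
B = n! is O(n!)
C = 2n³ is O(n³)
D = 5n is O(n)
A = 1 is O(1)

Therefore, the order from fastest to slowest is: B > C > D > A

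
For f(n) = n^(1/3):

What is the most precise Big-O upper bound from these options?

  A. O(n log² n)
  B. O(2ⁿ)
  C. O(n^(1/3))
C

f(n) = n^(1/3) is O(n^(1/3)).
All listed options are valid Big-O bounds (upper bounds),
but O(n^(1/3)) is the tightest (smallest valid bound).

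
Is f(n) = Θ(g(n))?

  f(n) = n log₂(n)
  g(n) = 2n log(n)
True

f(n) = n log₂(n) and g(n) = 2n log(n) are both O(n log n).
Since they have the same asymptotic growth rate, f(n) = Θ(g(n)) is true.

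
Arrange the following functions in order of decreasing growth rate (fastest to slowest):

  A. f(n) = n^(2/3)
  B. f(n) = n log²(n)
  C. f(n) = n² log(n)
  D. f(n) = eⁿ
D > C > B > A

Comparing growth rates:
D = eⁿ is O(eⁿ)
C = n² log(n) is O(n² log n)
B = n log²(n) is O(n log² n)
A = n^(2/3) is O(n^(2/3))

Therefore, the order from fastest to slowest is: D > C > B > A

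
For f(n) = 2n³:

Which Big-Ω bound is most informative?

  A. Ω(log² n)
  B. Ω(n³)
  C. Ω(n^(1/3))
B

f(n) = 2n³ is Ω(n³).
All listed options are valid Big-Ω bounds (lower bounds),
but Ω(n³) is the tightest (largest valid bound).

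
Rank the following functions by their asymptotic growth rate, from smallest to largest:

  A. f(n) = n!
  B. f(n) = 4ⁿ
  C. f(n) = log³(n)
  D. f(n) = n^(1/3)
C < D < B < A

Comparing growth rates:
C = log³(n) is O(log³ n)
D = n^(1/3) is O(n^(1/3))
B = 4ⁿ is O(4ⁿ)
A = n! is O(n!)

Therefore, the order from slowest to fastest is: C < D < B < A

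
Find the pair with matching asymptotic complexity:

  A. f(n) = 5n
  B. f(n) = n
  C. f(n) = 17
A and B

Examining each function:
  A. 5n is O(n)
  B. n is O(n)
  C. 17 is O(1)

Functions A and B both have the same complexity class.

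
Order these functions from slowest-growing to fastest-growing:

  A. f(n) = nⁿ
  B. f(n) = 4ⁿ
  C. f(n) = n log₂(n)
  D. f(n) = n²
C < D < B < A

Comparing growth rates:
C = n log₂(n) is O(n log n)
D = n² is O(n²)
B = 4ⁿ is O(4ⁿ)
A = nⁿ is O(nⁿ)

Therefore, the order from slowest to fastest is: C < D < B < A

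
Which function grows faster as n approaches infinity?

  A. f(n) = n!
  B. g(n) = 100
A

f(n) = n! is O(n!), while g(n) = 100 is O(1).
Since O(n!) grows faster than O(1), f(n) dominates.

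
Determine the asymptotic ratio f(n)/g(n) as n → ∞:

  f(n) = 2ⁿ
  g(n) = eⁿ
0

Since 2ⁿ (O(2ⁿ)) grows slower than eⁿ (O(eⁿ)),
the ratio f(n)/g(n) → 0 as n → ∞.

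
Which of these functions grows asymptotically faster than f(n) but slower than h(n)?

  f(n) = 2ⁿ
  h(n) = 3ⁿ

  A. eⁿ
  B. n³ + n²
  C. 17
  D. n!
A

We need g(n) with 2ⁿ = o(g(n)) and g(n) = o(3ⁿ), i.e. O(2ⁿ) ≺ g ≺ O(3ⁿ).
Check each option:
  A. eⁿ — O(eⁿ) is strictly between O(2ⁿ) and O(3ⁿ) ✓
  B. n³ + n² — O(n³) does not grow strictly faster than f(n)
  C. 17 — O(1) does not grow strictly faster than f(n)
  D. n! — O(n!) does not grow strictly slower than h(n)

Only option A (eⁿ) lies strictly between.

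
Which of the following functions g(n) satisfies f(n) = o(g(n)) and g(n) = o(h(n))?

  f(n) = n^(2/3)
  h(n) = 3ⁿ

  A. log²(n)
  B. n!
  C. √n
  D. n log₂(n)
D

We need g(n) with n^(2/3) = o(g(n)) and g(n) = o(3ⁿ), i.e. O(n^(2/3)) ≺ g ≺ O(3ⁿ).
Check each option:
  A. log²(n) — O(log² n) does not grow strictly faster than f(n)
  B. n! — O(n!) does not grow strictly slower than h(n)
  C. √n — O(√n) does not grow strictly faster than f(n)
  D. n log₂(n) — O(n log n) is strictly between O(n^(2/3)) and O(3ⁿ) ✓

Only option D (n log₂(n)) lies strictly between.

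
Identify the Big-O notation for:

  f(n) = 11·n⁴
O(n⁴)

The dominant term in 11·n⁴ is 11·n⁴, which is Θ(n⁴).
Constants are absorbed, so the tightest bound is O(n⁴).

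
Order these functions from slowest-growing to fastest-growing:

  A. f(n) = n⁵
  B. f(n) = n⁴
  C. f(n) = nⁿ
B < A < C

Comparing growth rates:
B = n⁴ is O(n⁴)
A = n⁵ is O(n⁵)
C = nⁿ is O(nⁿ)

Therefore, the order from slowest to fastest is: B < A < C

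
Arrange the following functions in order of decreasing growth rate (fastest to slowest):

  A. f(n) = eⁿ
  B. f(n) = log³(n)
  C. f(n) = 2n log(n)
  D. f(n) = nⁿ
D > A > C > B

Comparing growth rates:
D = nⁿ is O(nⁿ)
A = eⁿ is O(eⁿ)
C = 2n log(n) is O(n log n)
B = log³(n) is O(log³ n)

Therefore, the order from fastest to slowest is: D > A > C > B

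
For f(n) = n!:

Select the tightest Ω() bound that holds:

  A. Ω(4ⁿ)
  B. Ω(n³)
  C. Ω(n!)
C

f(n) = n! is Ω(n!).
All listed options are valid Big-Ω bounds (lower bounds),
but Ω(n!) is the tightest (largest valid bound).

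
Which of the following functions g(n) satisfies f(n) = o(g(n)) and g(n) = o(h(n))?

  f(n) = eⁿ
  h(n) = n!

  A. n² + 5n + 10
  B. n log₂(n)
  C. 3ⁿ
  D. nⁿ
C

We need g(n) with eⁿ = o(g(n)) and g(n) = o(n!), i.e. O(eⁿ) ≺ g ≺ O(n!).
Check each option:
  A. n² + 5n + 10 — O(n²) does not grow strictly faster than f(n)
  B. n log₂(n) — O(n log n) does not grow strictly faster than f(n)
  C. 3ⁿ — O(3ⁿ) is strictly between O(eⁿ) and O(n!) ✓
  D. nⁿ — O(nⁿ) does not grow strictly slower than h(n)

Only option C (3ⁿ) lies strictly between.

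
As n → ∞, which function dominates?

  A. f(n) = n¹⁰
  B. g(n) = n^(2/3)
A

f(n) = n¹⁰ is O(n¹⁰), while g(n) = n^(2/3) is O(n^(2/3)).
Since O(n¹⁰) grows faster than O(n^(2/3)), f(n) dominates.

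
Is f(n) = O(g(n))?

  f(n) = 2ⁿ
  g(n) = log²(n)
False

f(n) = 2ⁿ is O(2ⁿ), and g(n) = log²(n) is O(log² n).
Since O(2ⁿ) grows faster than O(log² n), f(n) = O(g(n)) is false.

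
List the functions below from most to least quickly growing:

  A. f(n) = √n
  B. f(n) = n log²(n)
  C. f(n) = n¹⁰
C > B > A

Comparing growth rates:
C = n¹⁰ is O(n¹⁰)
B = n log²(n) is O(n log² n)
A = √n is O(√n)

Therefore, the order from fastest to slowest is: C > B > A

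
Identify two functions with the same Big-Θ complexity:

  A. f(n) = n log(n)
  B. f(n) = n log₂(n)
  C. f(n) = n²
A and B

Examining each function:
  A. n log(n) is O(n log n)
  B. n log₂(n) is O(n log n)
  C. n² is O(n²)

Functions A and B both have the same complexity class.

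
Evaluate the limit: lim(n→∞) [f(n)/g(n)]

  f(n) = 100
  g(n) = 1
100

Since 100 and 1 have the same growth rate (O(1)),
the ratio converges to a constant: 100.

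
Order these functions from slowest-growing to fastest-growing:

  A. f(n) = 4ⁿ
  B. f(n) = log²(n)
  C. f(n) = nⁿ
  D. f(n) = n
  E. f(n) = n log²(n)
B < D < E < A < C

Comparing growth rates:
B = log²(n) is O(log² n)
D = n is O(n)
E = n log²(n) is O(n log² n)
A = 4ⁿ is O(4ⁿ)
C = nⁿ is O(nⁿ)

Therefore, the order from slowest to fastest is: B < D < E < A < C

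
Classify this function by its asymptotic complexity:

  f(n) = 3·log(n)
O(log n)

The dominant term in 3·log(n) is 3·log(n), which is Θ(log n).
Constants are absorbed, so the tightest bound is O(log n).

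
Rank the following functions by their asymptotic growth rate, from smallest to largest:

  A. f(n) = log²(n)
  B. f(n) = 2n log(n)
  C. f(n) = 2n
A < C < B

Comparing growth rates:
A = log²(n) is O(log² n)
C = 2n is O(n)
B = 2n log(n) is O(n log n)

Therefore, the order from slowest to fastest is: A < C < B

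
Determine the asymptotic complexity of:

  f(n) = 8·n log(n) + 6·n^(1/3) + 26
O(n log n)

The dominant term in 8·n log(n) + 6·n^(1/3) + 26 is 8·n log(n), which is Θ(n log n).
Lower-order terms (6·n^(1/3), 26) are asymptotically negligible.
Constants are absorbed, so the tightest bound is O(n log n).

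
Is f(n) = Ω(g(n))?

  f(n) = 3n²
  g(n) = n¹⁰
False

f(n) = 3n² is O(n²), and g(n) = n¹⁰ is O(n¹⁰).
Since O(n²) grows slower than O(n¹⁰), f(n) = Ω(g(n)) is false.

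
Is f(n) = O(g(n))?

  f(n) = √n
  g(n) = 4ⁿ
True

f(n) = √n is O(√n), and g(n) = 4ⁿ is O(4ⁿ).
Since O(√n) ⊆ O(4ⁿ) (f grows no faster than g), f(n) = O(g(n)) is true.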